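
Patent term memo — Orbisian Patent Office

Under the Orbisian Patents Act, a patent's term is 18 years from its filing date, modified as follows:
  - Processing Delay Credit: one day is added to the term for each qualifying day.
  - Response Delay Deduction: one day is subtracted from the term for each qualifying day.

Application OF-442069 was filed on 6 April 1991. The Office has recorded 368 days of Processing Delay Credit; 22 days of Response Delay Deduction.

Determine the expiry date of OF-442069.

Base term: filing date + 18 years → 6 April 2009.
Processing Delay Credit: +368 days → 9 April 2010.
Response Delay Deduction: −22 days → 18 March 2010.

2010-03-18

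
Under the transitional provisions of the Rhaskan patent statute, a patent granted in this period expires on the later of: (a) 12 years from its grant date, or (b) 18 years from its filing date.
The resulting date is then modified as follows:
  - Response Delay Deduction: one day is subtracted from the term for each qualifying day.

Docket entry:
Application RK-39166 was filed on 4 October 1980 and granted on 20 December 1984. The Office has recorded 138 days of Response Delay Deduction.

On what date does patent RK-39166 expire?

1998-05-19

(a) grant + 12 years → 20 December 1996.
(b) filing + 18 years → 4 October 1998.
Later of the two: 4 October 1998.
Response Delay Deduction: −138 days → 19 May 1998.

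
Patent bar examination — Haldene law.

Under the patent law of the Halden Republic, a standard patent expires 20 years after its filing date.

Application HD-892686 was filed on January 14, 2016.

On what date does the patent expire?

Filing date + 20 years → 14 January 2036.

January 14, 2036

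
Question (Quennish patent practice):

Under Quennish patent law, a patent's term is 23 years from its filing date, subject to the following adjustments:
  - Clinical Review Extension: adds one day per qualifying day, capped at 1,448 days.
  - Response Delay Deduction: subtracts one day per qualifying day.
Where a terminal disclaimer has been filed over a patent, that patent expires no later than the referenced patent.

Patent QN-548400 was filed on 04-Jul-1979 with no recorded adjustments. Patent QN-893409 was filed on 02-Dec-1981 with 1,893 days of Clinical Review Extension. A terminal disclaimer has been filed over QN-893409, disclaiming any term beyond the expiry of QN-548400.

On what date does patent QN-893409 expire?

July 4, 2002

Natural term of QN-893409:
  Base: filing + 23 years → 2 December 2004.
  Clinical Review Extension: 1893 days claimed exceeds the 1448-day cap, so +1448 days → 19 November 2008.
Expiry of referenced patent QN-548400:
  Base: filing + 23 years → 4 July 2002.
Terminal disclaimer: QN-893409 expires on the earlier of 19 November 2008 and 4 July 2002.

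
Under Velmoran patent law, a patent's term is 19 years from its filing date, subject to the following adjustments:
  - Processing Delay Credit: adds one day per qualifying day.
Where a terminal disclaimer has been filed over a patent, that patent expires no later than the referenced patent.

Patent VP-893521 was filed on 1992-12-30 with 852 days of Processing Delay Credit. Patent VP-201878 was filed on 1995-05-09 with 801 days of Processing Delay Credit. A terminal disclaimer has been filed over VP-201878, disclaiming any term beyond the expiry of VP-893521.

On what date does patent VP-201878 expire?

2014-04-30

Natural term of VP-201878:
  Base: filing + 19 years → 9 May 2014.
  Processing Delay Credit: +801 days → 18 July 2016.
Expiry of referenced patent VP-893521:
  Base: filing + 19 years → 30 December 2011.
  Processing Delay Credit: +852 days → 30 April 2014.
Terminal disclaimer: VP-201878 expires on the earlier of 18 July 2016 and 30 April 2014.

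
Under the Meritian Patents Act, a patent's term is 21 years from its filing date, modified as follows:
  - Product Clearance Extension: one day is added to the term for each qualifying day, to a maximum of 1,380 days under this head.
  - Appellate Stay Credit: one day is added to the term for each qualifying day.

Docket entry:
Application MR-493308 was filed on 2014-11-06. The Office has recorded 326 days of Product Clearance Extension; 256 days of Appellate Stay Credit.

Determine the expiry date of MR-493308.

Base term: filing date + 21 years → 6 November 2035.
Product Clearance Extension: 326 days (within the 1380-day cap) → +326 days → 27 September 2036.
Appellate Stay Credit: +256 days → 10 June 2037.

2037-06-10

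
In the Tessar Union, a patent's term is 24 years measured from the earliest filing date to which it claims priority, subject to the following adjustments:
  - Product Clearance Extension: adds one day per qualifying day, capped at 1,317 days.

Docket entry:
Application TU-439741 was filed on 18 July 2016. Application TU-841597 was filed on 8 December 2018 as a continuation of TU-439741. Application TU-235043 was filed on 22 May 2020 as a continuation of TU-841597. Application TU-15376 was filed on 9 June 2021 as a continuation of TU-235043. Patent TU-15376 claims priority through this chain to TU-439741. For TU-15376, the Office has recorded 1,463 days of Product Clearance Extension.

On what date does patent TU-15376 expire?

Earliest priority filing: 18 July 2016.
Base term: 18 July 2016 + 24 years → 18 July 2040.
Product Clearance Extension: 1463 days claimed exceeds the 1317-day cap, so +1317 days → 25 February 2044.

2044-02-25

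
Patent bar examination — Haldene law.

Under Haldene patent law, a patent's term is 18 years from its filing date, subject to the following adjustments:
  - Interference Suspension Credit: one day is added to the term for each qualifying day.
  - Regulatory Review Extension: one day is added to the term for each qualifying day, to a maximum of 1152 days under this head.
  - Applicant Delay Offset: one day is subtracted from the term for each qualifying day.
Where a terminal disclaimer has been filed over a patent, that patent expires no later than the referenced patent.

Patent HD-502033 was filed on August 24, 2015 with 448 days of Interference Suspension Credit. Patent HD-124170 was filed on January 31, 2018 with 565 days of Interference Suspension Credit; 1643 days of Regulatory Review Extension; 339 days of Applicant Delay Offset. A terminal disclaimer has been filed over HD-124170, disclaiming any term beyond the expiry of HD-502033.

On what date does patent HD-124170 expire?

November 15, 2034

Natural term of HD-124170:
  Base: filing + 18 years → 31 January 2036.
  Interference Suspension Credit: +565 days → 18 August 2037.
  Regulatory Review Extension: 1643 days claimed exceeds the 1152-day cap, so +1152 days → 13 October 2040.
  Applicant Delay Offset: −339 days → 9 November 2039.
Expiry of referenced patent HD-502033:
  Base: filing + 18 years → 24 August 2033.
  Interference Suspension Credit: +448 days → 15 November 2034.
Terminal disclaimer: HD-124170 expires on the earlier of 9 November 2039 and 15 November 2034.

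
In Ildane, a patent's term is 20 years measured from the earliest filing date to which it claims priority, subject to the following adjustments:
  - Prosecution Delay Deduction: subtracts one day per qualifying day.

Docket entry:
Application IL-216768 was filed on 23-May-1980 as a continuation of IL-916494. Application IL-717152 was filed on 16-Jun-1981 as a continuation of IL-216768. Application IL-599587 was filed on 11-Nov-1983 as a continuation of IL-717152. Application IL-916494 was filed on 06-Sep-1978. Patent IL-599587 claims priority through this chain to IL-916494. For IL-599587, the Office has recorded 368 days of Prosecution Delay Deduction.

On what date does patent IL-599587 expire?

1997-09-03

Earliest priority filing: 6 September 1978.
Base term: 6 September 1978 + 20 years → 6 September 1998.
Prosecution Delay Deduction: −368 days → 3 September 1997.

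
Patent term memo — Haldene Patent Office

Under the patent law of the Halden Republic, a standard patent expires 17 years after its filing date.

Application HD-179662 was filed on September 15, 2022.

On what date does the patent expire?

Filing date + 17 years → 15 September 2039.

September 15, 2039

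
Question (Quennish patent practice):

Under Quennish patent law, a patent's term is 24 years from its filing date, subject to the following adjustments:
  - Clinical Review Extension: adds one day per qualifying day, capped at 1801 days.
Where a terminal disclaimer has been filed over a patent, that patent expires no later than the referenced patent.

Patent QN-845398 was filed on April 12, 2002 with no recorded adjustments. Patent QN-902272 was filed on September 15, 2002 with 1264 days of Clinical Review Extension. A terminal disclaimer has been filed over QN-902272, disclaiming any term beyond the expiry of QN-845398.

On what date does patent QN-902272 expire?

April 12, 2026

Natural term of QN-902272:
  Base: filing + 24 years → 15 September 2026.
  Clinical Review Extension: 1264 days (within the 1801-day cap) → +1264 days → 2 March 2030.
Expiry of referenced patent QN-845398:
  Base: filing + 24 years → 12 April 2026.
Terminal disclaimer: QN-902272 expires on the earlier of 2 March 2030 and 12 April 2026.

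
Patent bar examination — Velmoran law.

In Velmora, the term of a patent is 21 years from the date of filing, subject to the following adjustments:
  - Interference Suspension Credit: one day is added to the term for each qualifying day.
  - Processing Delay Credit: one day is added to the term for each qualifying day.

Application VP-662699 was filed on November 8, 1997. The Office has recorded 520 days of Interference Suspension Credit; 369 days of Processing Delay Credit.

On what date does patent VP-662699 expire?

Base term: filing date + 21 years → 8 November 2018.
Interference Suspension Credit: +520 days → 11 April 2020.
Processing Delay Credit: +369 days → 15 April 2021.

2021-04-15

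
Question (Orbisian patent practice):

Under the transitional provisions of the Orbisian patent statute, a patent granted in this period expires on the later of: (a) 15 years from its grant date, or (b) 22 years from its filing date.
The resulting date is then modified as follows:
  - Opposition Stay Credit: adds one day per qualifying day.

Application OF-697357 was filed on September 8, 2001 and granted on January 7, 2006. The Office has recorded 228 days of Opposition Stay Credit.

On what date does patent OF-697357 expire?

(a) grant + 15 years → 7 January 2021.
(b) filing + 22 years → 8 September 2023.
Later of the two: 8 September 2023.
Opposition Stay Credit: +228 days → 23 April 2024.

2024-04-23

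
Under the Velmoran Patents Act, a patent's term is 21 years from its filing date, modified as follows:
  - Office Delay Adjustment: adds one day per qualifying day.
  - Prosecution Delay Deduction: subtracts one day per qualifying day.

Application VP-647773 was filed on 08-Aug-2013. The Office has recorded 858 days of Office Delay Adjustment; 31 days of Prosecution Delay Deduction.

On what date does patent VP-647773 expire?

Base term: filing date + 21 years → 8 August 2034.
Office Delay Adjustment: +858 days → 13 December 2036.
Prosecution Delay Deduction: −31 days → 12 November 2036.

2036-11-12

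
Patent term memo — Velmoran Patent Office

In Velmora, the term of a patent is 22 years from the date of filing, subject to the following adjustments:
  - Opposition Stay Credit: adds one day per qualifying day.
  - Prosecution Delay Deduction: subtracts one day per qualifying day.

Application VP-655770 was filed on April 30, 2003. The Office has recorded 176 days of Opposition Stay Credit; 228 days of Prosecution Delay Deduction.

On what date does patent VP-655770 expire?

2025-03-09

Base term: filing date + 22 years → 30 April 2025.
Opposition Stay Credit: +176 days → 23 October 2025.
Prosecution Delay Deduction: −228 days → 9 March 2025.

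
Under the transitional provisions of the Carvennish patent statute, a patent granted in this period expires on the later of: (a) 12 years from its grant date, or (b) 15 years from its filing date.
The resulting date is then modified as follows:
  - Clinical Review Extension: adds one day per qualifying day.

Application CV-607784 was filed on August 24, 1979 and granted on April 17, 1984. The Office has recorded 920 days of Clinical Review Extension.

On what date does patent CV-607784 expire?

(a) grant + 12 years → 17 April 1996.
(b) filing + 15 years → 24 August 1994.
Later of the two: 17 April 1996.
Clinical Review Extension: +920 days → 24 October 1998.

October 24, 1998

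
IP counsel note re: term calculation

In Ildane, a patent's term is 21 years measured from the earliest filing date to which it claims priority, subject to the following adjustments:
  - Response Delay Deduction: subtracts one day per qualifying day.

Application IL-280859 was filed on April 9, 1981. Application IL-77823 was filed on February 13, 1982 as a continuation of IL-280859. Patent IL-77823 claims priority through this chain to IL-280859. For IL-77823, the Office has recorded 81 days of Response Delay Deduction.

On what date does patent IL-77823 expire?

January 18, 2002

Earliest priority filing: 9 April 1981.
Base term: 9 April 1981 + 21 years → 9 April 2002.
Response Delay Deduction: −81 days → 18 January 2002.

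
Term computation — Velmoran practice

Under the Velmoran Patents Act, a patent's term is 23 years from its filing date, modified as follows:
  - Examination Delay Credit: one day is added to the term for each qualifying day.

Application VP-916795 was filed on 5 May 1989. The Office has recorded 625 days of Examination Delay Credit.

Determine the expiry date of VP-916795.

2014-01-20

Base term: filing date + 23 years → 5 May 2012.
Examination Delay Credit: +625 days → 20 January 2014.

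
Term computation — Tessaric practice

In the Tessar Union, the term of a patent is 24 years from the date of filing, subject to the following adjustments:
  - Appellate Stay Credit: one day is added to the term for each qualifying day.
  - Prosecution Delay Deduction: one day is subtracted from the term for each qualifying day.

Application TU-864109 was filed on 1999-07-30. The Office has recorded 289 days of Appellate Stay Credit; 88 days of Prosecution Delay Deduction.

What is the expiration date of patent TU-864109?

Base term: filing date + 24 years → 30 July 2023.
Appellate Stay Credit: +289 days → 14 May 2024.
Prosecution Delay Deduction: −88 days → 16 February 2024.

2024-02-16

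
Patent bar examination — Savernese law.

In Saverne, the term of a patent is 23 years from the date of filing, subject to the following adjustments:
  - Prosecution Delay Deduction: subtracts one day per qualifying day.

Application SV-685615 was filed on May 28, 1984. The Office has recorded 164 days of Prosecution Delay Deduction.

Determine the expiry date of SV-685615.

Base term: filing date + 23 years → 28 May 2007.
Prosecution Delay Deduction: −164 days → 15 December 2006.

2006-12-15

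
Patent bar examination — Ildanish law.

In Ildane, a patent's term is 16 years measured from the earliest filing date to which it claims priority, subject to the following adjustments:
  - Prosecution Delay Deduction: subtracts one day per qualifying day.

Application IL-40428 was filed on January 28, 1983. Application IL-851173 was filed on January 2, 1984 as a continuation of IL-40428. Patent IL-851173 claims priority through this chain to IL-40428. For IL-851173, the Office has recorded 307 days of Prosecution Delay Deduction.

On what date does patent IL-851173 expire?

March 27, 1998

Earliest priority filing: 28 January 1983.
Base term: 28 January 1983 + 16 years → 28 January 1999.
Prosecution Delay Deduction: −307 days → 27 March 1998.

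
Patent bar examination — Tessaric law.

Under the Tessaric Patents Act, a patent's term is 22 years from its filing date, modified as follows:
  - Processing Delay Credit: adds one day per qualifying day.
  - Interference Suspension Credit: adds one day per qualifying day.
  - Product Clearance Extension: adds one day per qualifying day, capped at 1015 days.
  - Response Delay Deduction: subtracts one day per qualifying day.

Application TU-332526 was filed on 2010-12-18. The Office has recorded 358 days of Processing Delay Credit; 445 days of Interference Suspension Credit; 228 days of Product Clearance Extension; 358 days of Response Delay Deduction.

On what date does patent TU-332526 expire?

2034-10-22

Base term: filing date + 22 years → 18 December 2032.
Processing Delay Credit: +358 days → 11 December 2033.
Interference Suspension Credit: +445 days → 1 March 2035.
Product Clearance Extension: 228 days (within the 1015-day cap) → +228 days → 15 October 2035.
Response Delay Deduction: −358 days → 22 October 2034.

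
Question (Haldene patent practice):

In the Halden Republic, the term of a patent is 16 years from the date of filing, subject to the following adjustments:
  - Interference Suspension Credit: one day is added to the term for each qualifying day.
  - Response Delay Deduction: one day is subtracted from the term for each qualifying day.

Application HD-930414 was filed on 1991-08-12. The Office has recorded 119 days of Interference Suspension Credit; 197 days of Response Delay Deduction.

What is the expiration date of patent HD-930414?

Base term: filing date + 16 years → 12 August 2007.
Interference Suspension Credit: +119 days → 9 December 2007.
Response Delay Deduction: −197 days → 26 May 2007.

May 26, 2007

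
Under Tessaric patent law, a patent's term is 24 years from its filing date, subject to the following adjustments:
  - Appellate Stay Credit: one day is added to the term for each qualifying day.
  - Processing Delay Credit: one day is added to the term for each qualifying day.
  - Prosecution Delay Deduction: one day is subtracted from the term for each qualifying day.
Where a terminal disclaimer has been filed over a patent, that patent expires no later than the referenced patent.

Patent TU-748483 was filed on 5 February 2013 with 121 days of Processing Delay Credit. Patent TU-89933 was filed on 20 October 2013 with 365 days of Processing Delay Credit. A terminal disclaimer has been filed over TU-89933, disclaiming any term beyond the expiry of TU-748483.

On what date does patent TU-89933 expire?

Natural term of TU-89933:
  Base: filing + 24 years → 20 October 2037.
  Processing Delay Credit: +365 days → 20 October 2038.
Expiry of referenced patent TU-748483:
  Base: filing + 24 years → 5 February 2037.
  Processing Delay Credit: +121 days → 6 June 2037.
Terminal disclaimer: TU-89933 expires on the earlier of 20 October 2038 and 6 June 2037.

June 6, 2037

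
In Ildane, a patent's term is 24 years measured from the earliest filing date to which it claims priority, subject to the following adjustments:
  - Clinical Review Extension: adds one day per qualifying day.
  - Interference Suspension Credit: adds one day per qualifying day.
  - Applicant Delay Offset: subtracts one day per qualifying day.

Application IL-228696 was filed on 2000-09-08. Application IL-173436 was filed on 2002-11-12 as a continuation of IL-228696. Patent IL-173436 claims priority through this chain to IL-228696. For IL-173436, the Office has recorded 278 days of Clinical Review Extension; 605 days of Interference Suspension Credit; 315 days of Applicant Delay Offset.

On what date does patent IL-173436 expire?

March 30, 2026

Earliest priority filing: 8 September 2000.
Base term: 8 September 2000 + 24 years → 8 September 2024.
Clinical Review Extension: +278 days → 13 June 2025.
Interference Suspension Credit: +605 days → 8 February 2027.
Applicant Delay Offset: −315 days → 30 March 2026.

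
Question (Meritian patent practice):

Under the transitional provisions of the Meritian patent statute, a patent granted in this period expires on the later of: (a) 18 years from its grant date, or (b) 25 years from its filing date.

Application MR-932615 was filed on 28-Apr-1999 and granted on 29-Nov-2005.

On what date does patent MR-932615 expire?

2024-04-28

(a) grant + 18 years → 29 November 2023.
(b) filing + 25 years → 28 April 2024.
Later of the two: 28 April 2024.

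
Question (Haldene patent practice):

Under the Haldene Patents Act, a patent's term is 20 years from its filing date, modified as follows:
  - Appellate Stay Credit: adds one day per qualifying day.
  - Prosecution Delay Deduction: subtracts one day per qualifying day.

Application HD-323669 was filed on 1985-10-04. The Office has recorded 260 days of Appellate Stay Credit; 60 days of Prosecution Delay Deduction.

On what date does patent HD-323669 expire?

Base term: filing date + 20 years → 4 October 2005.
Appellate Stay Credit: +260 days → 21 June 2006.
Prosecution Delay Deduction: −60 days → 22 April 2006.

April 22, 2006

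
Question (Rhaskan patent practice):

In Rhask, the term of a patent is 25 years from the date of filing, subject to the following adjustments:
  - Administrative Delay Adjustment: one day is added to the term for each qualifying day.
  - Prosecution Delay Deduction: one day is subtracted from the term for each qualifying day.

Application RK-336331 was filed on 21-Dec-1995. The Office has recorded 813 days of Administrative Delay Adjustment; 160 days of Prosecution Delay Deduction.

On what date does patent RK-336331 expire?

2022-10-05

Base term: filing date + 25 years → 21 December 2020.
Administrative Delay Adjustment: +813 days → 14 March 2023.
Prosecution Delay Deduction: −160 days → 5 October 2022.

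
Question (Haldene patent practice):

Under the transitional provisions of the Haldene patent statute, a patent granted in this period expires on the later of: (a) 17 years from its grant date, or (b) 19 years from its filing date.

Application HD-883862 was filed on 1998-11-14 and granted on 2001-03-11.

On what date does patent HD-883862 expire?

2018-03-11

(a) grant + 17 years → 11 March 2018.
(b) filing + 19 years → 14 November 2017.
Later of the two: 11 March 2018.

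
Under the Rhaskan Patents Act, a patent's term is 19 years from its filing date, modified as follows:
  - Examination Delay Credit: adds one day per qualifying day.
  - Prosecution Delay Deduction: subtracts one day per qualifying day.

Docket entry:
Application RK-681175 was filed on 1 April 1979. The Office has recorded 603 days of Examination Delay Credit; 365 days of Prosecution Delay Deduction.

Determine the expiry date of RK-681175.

Base term: filing date + 19 years → 1 April 1998.
Examination Delay Credit: +603 days → 25 November 1999.
Prosecution Delay Deduction: −365 days → 25 November 1998.

1998-11-25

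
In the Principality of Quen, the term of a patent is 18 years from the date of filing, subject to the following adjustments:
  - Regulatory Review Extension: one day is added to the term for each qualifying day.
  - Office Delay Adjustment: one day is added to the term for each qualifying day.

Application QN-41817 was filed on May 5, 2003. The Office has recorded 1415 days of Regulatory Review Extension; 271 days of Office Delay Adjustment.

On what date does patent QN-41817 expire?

December 16, 2025

Base term: filing date + 18 years → 5 May 2021.
Regulatory Review Extension: +1415 days → 20 March 2025.
Office Delay Adjustment: +271 days → 16 December 2025.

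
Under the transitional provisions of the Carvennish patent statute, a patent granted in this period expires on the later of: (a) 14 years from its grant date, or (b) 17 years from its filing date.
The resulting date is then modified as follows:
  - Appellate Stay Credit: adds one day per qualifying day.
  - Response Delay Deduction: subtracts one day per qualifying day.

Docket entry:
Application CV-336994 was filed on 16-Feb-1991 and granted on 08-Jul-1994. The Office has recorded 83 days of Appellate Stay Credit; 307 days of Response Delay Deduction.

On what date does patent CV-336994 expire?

2007-11-27

(a) grant + 14 years → 8 July 2008.
(b) filing + 17 years → 16 February 2008.
Later of the two: 8 July 2008.
Appellate Stay Credit: +83 days → 29 September 2008.
Response Delay Deduction: −307 days → 27 November 2007.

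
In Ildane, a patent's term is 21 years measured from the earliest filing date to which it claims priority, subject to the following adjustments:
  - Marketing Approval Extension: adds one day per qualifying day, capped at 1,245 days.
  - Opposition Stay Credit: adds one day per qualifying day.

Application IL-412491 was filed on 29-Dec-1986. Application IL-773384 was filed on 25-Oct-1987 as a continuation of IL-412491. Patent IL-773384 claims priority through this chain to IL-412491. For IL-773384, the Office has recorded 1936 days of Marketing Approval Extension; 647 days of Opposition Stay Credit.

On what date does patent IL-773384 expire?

Earliest priority filing: 29 December 1986.
Base term: 29 December 1986 + 21 years → 29 December 2007.
Marketing Approval Extension: 1936 days claimed exceeds the 1245-day cap, so +1245 days → 27 May 2011.
Opposition Stay Credit: +647 days → 4 March 2013.

2013-03-04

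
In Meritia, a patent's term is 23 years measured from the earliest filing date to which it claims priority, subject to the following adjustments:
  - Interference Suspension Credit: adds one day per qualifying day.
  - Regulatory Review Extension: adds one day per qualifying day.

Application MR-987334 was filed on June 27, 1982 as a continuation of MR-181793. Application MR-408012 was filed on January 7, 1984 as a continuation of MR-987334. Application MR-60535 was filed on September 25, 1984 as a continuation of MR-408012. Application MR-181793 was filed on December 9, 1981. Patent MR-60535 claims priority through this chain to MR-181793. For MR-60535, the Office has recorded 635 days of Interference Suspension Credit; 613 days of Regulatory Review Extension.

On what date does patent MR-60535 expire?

2008-05-10

Earliest priority filing: 9 December 1981.
Base term: 9 December 1981 + 23 years → 9 December 2004.
Interference Suspension Credit: +635 days → 5 September 2006.
Regulatory Review Extension: +613 days → 10 May 2008.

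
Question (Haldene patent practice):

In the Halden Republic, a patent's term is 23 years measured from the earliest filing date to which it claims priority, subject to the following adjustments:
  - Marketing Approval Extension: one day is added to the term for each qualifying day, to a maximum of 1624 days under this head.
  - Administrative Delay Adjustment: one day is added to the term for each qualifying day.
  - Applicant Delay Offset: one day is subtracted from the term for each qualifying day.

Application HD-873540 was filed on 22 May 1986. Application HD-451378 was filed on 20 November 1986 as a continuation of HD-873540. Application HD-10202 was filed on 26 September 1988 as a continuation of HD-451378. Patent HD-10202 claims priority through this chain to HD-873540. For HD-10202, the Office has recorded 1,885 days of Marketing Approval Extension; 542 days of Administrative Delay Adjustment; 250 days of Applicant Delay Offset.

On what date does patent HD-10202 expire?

Earliest priority filing: 22 May 1986.
Base term: 22 May 1986 + 23 years → 22 May 2009.
Marketing Approval Extension: 1885 days claimed exceeds the 1624-day cap, so +1624 days → 1 November 2013.
Administrative Delay Adjustment: +542 days → 27 April 2015.
Applicant Delay Offset: −250 days → 20 August 2014.

2014-08-20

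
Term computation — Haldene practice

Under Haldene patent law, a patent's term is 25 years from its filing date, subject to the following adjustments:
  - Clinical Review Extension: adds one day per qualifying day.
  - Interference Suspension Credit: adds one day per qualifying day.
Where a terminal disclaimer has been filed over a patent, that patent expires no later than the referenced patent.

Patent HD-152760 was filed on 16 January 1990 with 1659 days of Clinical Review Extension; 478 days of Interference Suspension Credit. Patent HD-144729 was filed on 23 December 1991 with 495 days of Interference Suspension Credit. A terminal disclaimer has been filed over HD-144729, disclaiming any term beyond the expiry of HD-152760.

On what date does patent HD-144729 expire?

Natural term of HD-144729:
  Base: filing + 25 years → 23 December 2016.
  Interference Suspension Credit: +495 days → 2 May 2018.
Expiry of referenced patent HD-152760:
  Base: filing + 25 years → 16 January 2015.
  Clinical Review Extension: +1659 days → 2 August 2019.
  Interference Suspension Credit: +478 days → 22 November 2020.
Terminal disclaimer: HD-144729 expires on the earlier of 2 May 2018 and 22 November 2020.

May 2, 2018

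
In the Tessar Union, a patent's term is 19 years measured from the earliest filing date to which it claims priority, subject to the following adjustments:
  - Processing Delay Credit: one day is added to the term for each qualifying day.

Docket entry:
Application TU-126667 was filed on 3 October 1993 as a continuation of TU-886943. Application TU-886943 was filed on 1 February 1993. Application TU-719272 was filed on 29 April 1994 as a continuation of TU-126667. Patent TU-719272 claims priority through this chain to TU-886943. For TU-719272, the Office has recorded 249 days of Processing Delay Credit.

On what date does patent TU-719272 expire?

Earliest priority filing: 1 February 1993.
Base term: 1 February 1993 + 19 years → 1 February 2012.
Processing Delay Credit: +249 days → 7 October 2012.

October 7, 2012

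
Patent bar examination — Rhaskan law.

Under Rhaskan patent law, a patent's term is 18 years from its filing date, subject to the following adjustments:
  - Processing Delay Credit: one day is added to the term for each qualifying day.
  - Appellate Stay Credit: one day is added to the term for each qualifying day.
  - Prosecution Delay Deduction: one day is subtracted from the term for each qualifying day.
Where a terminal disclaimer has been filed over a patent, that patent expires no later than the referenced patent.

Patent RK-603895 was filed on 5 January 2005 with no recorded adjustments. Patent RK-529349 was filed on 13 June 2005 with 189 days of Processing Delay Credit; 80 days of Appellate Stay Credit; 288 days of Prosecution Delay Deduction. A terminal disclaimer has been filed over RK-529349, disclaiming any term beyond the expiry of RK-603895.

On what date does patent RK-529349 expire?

2023-01-05

Natural term of RK-529349:
  Base: filing + 18 years → 13 June 2023.
  Processing Delay Credit: +189 days → 19 December 2023.
  Appellate Stay Credit: +80 days → 8 March 2024.
  Prosecution Delay Deduction: −288 days → 25 May 2023.
Expiry of referenced patent RK-603895:
  Base: filing + 18 years → 5 January 2023.
Terminal disclaimer: RK-529349 expires on the earlier of 25 May 2023 and 5 January 2023.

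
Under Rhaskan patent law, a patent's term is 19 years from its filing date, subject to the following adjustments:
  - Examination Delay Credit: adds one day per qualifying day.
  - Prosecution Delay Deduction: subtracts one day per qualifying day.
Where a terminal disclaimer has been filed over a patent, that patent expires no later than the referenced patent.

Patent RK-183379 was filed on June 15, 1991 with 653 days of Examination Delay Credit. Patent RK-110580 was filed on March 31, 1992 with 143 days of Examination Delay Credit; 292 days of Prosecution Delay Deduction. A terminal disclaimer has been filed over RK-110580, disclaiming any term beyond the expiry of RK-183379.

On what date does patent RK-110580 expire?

2010-11-02

Natural term of RK-110580:
  Base: filing + 19 years → 31 March 2011.
  Examination Delay Credit: +143 days → 21 August 2011.
  Prosecution Delay Deduction: −292 days → 2 November 2010.
Expiry of referenced patent RK-183379:
  Base: filing + 19 years → 15 June 2010.
  Examination Delay Credit: +653 days → 29 March 2012.
Terminal disclaimer: RK-110580 expires on the earlier of 2 November 2010 and 29 March 2012.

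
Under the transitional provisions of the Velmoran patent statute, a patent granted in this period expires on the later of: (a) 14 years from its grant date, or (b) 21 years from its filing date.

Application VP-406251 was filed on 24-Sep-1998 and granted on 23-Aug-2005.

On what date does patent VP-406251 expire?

(a) grant + 14 years → 23 August 2019.
(b) filing + 21 years → 24 September 2019.
Later of the two: 24 September 2019.

2019-09-24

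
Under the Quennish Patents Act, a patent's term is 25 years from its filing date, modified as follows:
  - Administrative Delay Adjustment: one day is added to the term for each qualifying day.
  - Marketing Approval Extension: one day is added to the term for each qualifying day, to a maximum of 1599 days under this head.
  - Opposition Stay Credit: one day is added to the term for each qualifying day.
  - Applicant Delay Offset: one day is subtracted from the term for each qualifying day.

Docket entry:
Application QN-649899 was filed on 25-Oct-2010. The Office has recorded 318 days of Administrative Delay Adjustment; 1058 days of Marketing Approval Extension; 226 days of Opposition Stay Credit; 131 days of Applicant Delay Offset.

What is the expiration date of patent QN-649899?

Base term: filing date + 25 years → 25 October 2035.
Administrative Delay Adjustment: +318 days → 7 September 2036.
Marketing Approval Extension: 1058 days (within the 1599-day cap) → +1058 days → 1 August 2039.
Opposition Stay Credit: +226 days → 14 March 2040.
Applicant Delay Offset: −131 days → 4 November 2039.

November 4, 2039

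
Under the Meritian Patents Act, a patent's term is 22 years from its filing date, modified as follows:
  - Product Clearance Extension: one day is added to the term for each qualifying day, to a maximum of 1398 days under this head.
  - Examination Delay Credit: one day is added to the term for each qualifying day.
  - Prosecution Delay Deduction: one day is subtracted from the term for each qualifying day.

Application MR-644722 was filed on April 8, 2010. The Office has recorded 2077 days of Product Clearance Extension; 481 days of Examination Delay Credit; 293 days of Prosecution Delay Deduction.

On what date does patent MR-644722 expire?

Base term: filing date + 22 years → 8 April 2032.
Product Clearance Extension: 2077 days claimed exceeds the 1398-day cap, so +1398 days → 5 February 2036.
Examination Delay Credit: +481 days → 31 May 2037.
Prosecution Delay Deduction: −293 days → 11 August 2036.

August 11, 2036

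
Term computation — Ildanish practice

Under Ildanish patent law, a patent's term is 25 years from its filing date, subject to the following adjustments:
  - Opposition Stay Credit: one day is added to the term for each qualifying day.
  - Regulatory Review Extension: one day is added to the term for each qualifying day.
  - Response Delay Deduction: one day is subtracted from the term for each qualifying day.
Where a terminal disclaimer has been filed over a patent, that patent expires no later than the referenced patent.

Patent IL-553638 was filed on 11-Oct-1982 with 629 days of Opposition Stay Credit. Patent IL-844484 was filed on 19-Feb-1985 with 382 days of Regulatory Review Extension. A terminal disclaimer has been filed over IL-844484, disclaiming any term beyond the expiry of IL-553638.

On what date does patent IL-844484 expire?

Natural term of IL-844484:
  Base: filing + 25 years → 19 February 2010.
  Regulatory Review Extension: +382 days → 8 March 2011.
Expiry of referenced patent IL-553638:
  Base: filing + 25 years → 11 October 2007.
  Opposition Stay Credit: +629 days → 1 July 2009.
Terminal disclaimer: IL-844484 expires on the earlier of 8 March 2011 and 1 July 2009.

July 1, 2009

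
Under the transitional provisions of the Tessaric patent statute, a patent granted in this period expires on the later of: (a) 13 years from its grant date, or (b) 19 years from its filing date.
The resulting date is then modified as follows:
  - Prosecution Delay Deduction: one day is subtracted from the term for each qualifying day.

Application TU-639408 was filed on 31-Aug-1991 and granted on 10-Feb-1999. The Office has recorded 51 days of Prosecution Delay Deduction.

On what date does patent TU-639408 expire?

(a) grant + 13 years → 10 February 2012.
(b) filing + 19 years → 31 August 2010.
Later of the two: 10 February 2012.
Prosecution Delay Deduction: −51 days → 21 December 2011.

December 21, 2011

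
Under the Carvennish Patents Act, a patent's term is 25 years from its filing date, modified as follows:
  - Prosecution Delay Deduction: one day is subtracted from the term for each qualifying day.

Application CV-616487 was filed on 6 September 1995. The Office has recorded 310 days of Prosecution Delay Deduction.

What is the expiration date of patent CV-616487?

2019-11-01

Base term: filing date + 25 years → 6 September 2020.
Prosecution Delay Deduction: −310 days → 1 November 2019.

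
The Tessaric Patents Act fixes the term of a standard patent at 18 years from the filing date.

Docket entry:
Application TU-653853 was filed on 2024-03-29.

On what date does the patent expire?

March 29, 2042

Filing date + 18 years → 29 March 2042.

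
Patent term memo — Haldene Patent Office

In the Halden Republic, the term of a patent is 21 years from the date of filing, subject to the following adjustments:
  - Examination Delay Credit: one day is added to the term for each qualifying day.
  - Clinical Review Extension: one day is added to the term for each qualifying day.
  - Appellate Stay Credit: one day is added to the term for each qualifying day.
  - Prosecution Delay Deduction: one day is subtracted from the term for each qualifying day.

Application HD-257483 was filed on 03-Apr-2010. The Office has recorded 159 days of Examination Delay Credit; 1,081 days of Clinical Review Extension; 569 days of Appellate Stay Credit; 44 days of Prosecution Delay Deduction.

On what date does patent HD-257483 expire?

Base term: filing date + 21 years → 3 April 2031.
Examination Delay Credit: +159 days → 9 September 2031.
Clinical Review Extension: +1081 days → 25 August 2034.
Appellate Stay Credit: +569 days → 16 March 2036.
Prosecution Delay Deduction: −44 days → 1 February 2036.

February 1, 2036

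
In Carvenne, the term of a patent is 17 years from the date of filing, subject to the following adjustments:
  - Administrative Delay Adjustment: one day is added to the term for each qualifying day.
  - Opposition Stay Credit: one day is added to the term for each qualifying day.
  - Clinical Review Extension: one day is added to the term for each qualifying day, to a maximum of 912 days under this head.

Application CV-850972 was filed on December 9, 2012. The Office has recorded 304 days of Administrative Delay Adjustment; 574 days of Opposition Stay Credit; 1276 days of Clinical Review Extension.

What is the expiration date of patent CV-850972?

November 3, 2034

Base term: filing date + 17 years → 9 December 2029.
Administrative Delay Adjustment: +304 days → 9 October 2030.
Opposition Stay Credit: +574 days → 5 May 2032.
Clinical Review Extension: 1276 days claimed exceeds the 912-day cap, so +912 days → 3 November 2034.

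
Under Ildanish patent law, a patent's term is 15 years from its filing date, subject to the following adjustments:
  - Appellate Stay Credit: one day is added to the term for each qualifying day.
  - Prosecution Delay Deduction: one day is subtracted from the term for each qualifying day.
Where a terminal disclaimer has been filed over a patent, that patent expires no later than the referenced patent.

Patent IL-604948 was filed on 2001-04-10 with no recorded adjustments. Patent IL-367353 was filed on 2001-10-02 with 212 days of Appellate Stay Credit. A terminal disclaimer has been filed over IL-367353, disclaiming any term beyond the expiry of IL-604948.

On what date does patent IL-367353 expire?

Natural term of IL-367353:
  Base: filing + 15 years → 2 October 2016.
  Appellate Stay Credit: +212 days → 2 May 2017.
Expiry of referenced patent IL-604948:
  Base: filing + 15 years → 10 April 2016.
Terminal disclaimer: IL-367353 expires on the earlier of 2 May 2017 and 10 April 2016.

2016-04-10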